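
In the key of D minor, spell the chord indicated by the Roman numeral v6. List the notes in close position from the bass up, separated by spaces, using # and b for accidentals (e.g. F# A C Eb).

The numeral's case and figure indicate a minor triad. In D minor its root, scale degree 5, is A.
That chord is spelled A-C-E.
The figured bass 6 indicates first inversion, placing the third (C) in the bass: C-E-A.

C E A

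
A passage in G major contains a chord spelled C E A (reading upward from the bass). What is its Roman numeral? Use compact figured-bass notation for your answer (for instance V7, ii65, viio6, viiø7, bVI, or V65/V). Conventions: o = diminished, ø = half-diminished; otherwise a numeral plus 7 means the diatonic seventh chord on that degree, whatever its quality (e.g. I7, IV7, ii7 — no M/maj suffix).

The pitches A-C-E form a minor triad rooted on A.
A is scale degree 2 in G major, and a minor triad on that degree is written ii.
With C in the bass the chord is in first inversion, so the figured bass is 6.

ii6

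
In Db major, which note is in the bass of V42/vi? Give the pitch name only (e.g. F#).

The applied chord V42/vi is rooted on F: F-A-C-Eb.
The figure 42 means third inversion — the seventh is in the bass.

Eb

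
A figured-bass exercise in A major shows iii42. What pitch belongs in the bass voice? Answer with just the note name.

B

iii in A major has root C#; the chord is C#-E-G#-B.
The figure 42 means third inversion — the seventh is in the bass.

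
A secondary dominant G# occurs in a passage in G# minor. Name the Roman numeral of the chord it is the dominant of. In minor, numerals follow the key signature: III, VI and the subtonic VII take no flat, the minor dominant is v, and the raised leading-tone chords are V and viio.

iv

The chord is a major triad on G#.
A dominant resolves down a perfect fifth: G# → C#. In G# minor, C# is scale degree 4, i.e. iv.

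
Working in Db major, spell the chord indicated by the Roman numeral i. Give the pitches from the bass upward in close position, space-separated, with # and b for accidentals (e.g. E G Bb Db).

i is the minor tonic, borrowed from the parallel minor. In Db major that root is Db.
So the chord is Db-Fb-Ab.

Db Fb Ab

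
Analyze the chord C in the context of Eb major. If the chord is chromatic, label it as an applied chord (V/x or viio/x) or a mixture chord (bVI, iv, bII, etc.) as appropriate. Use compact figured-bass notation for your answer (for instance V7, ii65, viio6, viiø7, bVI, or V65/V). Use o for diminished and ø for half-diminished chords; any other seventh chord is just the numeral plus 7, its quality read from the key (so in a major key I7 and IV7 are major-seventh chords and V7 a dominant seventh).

The pitches C-E-G form a major triad rooted on C.
C is not a diatonic chord root with this quality in Eb major, but it lies a perfect fifth above F (ii), so the chord functions as an applied dominant of ii.

V/ii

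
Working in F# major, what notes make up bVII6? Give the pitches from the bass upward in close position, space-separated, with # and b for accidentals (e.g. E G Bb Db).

Scale degree 7 in F# major is E#; lowering it a half step gives E. bVII6 is a major triad on the lowered seventh degree (the subtonic), borrowed from the parallel minor.
So the chord is E-G#-B, a major triad.
The figured bass 6 indicates first inversion, placing the third (G#) in the bass: G#-B-E.

G# B E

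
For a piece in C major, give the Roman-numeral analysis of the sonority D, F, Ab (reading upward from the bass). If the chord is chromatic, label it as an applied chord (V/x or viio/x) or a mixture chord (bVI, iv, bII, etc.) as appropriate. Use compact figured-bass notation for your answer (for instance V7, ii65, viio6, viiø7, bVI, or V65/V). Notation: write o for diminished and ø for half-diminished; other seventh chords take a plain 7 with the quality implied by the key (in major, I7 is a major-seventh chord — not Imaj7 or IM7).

The pitches D-F-Ab form a diminished triad rooted on D.
D is the second degree of C major. This is the diminished supertonic triad, borrowed from the parallel minor.

iio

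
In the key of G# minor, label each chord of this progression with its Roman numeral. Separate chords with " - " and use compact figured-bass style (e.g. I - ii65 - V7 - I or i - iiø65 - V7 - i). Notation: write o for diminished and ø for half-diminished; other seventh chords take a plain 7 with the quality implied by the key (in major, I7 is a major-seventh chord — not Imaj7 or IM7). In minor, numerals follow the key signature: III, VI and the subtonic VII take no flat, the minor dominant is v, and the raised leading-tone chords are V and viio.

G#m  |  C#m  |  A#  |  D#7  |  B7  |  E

i - iv - V/V - V7 - V7/VI - VI

G#m: root G# is the tonic; minor triad there is i.
C#m: root C# is the subdominant; minor triad there is iv.
A# is the secondary dominant of V (major triad on A#): V/V.
D#7 has root D#, degree 5 in G# minor, so V7.
B7 is the secondary dominant of VI (dominant seventh chord on B): V7/VI.
E has root E, degree 6 in G# minor, so VI.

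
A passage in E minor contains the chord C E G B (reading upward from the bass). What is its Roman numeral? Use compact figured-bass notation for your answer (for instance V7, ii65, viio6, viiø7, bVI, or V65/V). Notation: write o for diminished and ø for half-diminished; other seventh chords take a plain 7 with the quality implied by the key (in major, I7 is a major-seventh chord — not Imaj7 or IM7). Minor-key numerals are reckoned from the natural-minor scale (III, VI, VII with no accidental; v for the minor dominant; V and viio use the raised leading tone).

VI7

Stacked in thirds the chord is C-E-G-B: a major seventh chord on C.
C is scale degree 6 in E minor, and a major seventh chord on that degree is written VI7.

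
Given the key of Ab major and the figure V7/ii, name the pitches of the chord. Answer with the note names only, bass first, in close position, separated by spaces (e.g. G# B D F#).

F A C Eb

V7/ii is a secondary dominant — the dominant seventh of ii. ii in Ab major is Bb, so the applied chord's root is F, a perfect fifth above.
Building a dominant seventh chord on F gives F-A-C-Eb.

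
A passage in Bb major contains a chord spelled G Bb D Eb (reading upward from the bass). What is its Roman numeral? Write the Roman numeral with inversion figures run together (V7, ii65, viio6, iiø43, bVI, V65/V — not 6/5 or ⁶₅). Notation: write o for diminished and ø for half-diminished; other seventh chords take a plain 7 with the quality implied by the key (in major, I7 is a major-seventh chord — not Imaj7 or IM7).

Stacked in thirds the chord is Eb-G-Bb-D: a major seventh chord on Eb.
Eb is scale degree 4 in Bb major, and a major seventh chord on that degree is written IV7.
With G in the bass the chord is in first inversion, so the figured bass is 65.

IV65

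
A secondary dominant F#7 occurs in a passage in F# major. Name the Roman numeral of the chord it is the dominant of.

The chord is a dominant seventh chord on F#.
A dominant resolves down a perfect fifth: F# → B. In F# major, B is scale degree 4, i.e. IV.

IV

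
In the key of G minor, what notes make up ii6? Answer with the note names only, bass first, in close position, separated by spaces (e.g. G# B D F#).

C E A

Scale degree 2 in G minor is A; here the chord built on it is altered to a minor triad. ii6 is the minor supertonic, borrowed from the parallel major (the Dorian ii).
So the chord is A-C-E, a minor triad.
The figured bass 6 indicates first inversion, placing the third (C) in the bass: C-E-A.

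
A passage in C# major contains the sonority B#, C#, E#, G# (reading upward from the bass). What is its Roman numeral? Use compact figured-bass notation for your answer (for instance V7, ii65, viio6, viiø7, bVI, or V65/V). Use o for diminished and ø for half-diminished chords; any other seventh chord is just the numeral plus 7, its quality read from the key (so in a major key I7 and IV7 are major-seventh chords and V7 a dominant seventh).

I42

Stacked in thirds the chord is C#-E#-G#-B#: a major seventh chord on C#.
C# is scale degree 1 in C# major, and a major seventh chord on that degree is written I7.
With B# in the bass the chord is in third inversion, so the figured bass is 42.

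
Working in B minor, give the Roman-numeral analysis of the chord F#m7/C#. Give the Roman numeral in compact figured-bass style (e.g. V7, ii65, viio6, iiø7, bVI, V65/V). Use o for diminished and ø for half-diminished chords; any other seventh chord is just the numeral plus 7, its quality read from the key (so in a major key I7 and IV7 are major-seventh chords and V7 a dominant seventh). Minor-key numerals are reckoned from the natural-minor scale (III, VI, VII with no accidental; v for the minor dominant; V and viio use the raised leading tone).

The pitches F#-A-C#-E form a minor seventh chord rooted on F#.
In B minor, F# is the dominant; the diatonic minor seventh chord there is v7.
With C# in the bass the chord is in second inversion, so the figured bass is 43.

v43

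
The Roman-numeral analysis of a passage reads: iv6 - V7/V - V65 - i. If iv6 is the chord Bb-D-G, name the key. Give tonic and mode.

D minor

iv6 is given as Bb-D-G — a minor triad with root G.
If G is scale degree 4 and the mode makes that degree carry a minor triad, the tonic is D and the mode is minor.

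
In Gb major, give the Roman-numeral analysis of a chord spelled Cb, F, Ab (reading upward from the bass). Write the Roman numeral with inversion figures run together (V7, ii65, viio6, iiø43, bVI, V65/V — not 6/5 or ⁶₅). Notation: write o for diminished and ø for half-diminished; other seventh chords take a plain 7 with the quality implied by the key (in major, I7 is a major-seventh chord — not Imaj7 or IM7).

viio64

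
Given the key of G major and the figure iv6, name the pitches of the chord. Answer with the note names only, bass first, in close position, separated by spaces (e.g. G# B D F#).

Eb G C

Scale degree 4 in G major is C; here the chord built on it is altered to a minor triad. iv6 is the minor subdominant, borrowed from the parallel minor.
So the chord is C-Eb-G.
With the 6 figure the chord is in first inversion; from the bass Eb upward in close position it reads Eb-G-C.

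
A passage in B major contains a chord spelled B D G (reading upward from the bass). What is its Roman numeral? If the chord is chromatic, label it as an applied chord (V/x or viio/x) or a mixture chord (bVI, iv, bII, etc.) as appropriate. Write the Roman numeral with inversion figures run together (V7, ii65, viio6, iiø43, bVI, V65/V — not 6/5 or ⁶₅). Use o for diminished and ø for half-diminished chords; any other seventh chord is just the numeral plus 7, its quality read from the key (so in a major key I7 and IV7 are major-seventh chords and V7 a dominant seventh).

Stacked in thirds the chord is G-B-D: a major triad on G.
G is the lowered sixth degree of B major (diatonic 6 would be G#). This is a major triad on the lowered sixth degree, borrowed from the parallel minor.
With B in the bass the chord is in first inversion, so the figured bass is 6.

bVI6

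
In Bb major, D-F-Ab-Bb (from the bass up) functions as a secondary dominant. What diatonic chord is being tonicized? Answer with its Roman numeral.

IV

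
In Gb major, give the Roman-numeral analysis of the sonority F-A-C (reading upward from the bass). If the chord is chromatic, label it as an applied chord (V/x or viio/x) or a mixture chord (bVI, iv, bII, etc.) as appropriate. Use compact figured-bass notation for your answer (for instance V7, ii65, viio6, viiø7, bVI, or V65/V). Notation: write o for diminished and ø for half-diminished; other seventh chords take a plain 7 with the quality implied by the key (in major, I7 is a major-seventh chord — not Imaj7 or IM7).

The pitches F-A-C form a major triad rooted on F.
F is not a diatonic chord root with this quality in Gb major, but it lies a perfect fifth above Bb (iii), so the chord functions as an applied dominant of iii.

V/iii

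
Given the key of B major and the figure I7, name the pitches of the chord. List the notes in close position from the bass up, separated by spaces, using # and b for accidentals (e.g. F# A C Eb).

In B major, the first degree is B, and the diatonic chord built there is a major seventh chord.
Stacking thirds from B gives B-D#-F#-A#.

B D# F# A#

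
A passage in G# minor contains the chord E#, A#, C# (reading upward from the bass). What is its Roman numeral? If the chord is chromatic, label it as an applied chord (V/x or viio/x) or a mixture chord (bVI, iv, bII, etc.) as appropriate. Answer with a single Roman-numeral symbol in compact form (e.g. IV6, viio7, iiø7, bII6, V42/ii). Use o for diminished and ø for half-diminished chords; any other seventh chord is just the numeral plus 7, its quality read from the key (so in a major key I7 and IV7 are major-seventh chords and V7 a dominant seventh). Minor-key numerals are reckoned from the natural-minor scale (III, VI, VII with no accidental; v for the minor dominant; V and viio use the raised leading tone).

The pitches A#-C#-E# form a minor triad rooted on A#.
A# is the second degree of G# minor. This is the minor supertonic, borrowed from the parallel major (the Dorian ii).
With E# in the bass the chord is in second inversion, so the figured bass is 64.

ii64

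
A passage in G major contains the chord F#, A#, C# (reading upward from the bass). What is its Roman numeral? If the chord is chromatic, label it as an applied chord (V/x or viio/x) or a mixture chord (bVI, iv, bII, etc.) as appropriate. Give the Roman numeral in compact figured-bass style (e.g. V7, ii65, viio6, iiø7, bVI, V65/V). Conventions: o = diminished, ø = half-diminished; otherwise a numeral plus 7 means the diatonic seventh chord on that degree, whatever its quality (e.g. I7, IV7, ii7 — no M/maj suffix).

Stacked in thirds the chord is F#-A#-C#: a major triad on F#.
F# is not a diatonic chord root with this quality in G major, but it lies a perfect fifth above B (iii), so the chord functions as an applied dominant of iii.

V/iii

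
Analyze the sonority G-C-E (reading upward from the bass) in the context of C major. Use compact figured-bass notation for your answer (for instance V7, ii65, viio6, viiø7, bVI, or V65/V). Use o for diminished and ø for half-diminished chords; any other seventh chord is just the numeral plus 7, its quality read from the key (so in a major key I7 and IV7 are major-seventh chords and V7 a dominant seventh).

I64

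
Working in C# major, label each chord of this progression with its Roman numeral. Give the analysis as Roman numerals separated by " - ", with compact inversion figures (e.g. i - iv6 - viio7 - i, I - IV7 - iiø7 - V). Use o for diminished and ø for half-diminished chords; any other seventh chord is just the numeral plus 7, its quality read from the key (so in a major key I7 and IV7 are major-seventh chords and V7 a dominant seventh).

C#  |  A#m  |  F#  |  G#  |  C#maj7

C#: major triad on C# = scale degree 1 → I.
A#m has root A#, degree 6 in C# major, so vi.
F# has root F#, degree 4 in C# major, so IV.
G#: root G# is the dominant; major triad there is V.
C#maj7: major seventh chord on C# = scale degree 1 → I7.

I - vi - IV - V - I7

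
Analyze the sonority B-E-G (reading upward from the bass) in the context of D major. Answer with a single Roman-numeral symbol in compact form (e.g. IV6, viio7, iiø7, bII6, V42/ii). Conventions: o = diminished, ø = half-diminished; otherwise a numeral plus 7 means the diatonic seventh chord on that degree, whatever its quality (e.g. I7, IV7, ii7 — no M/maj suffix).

ii64

The pitches E-G-B form a minor triad rooted on E.
In D major, E is the supertonic; the diatonic minor triad there is ii.
With B in the bass the chord is in second inversion, so the figured bass is 64.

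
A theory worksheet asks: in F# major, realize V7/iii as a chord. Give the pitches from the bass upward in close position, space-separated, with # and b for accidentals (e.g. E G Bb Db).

The slash means an applied dominant: we want the dominant of iii. In F# major, iii is A# minor, and its dominant is built on E#.
Building a dominant seventh chord on E# gives E#-G##-B#-D#.

E# G## B# D#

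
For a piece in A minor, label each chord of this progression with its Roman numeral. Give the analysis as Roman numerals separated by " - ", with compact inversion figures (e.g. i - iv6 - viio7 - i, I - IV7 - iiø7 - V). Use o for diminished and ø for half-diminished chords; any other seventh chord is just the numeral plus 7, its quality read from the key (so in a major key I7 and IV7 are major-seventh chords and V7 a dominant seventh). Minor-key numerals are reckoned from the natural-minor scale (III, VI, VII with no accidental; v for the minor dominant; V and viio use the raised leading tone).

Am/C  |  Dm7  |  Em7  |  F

Am/C has root A, degree 1 in A minor, so i6.
Dm7: root D is the subdominant; minor seventh chord there is iv7.
Em7: minor seventh chord on E = scale degree 5 → v7.
F has root F, degree 6 in A minor, so VI.

i6 - iv7 - v7 - VI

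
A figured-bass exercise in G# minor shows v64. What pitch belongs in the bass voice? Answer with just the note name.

v in G# minor has root D#; the chord is D#-F#-A#.
The figure 64 means second inversion — the fifth is in the bass.

A#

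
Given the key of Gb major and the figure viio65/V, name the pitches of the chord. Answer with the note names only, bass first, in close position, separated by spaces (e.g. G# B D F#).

Eb Gb Bbb C

viio65/V is a secondary leading-tone chord. The target V is Db in Gb major; the applied chord is rooted a semitone below, on C.
Building a fully diminished seventh chord on C gives C-Eb-Gb-Bbb.
With the 65 figure the chord is in first inversion; from the bass Eb upward in close position it reads Eb-Gb-Bbb-C.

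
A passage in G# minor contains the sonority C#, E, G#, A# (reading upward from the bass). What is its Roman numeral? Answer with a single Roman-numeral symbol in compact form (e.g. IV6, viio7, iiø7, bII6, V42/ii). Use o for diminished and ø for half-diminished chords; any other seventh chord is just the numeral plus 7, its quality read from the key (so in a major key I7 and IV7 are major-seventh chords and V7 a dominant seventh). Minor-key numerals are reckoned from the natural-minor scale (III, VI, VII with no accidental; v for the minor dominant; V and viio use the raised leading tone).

iiø65

Stacked in thirds the chord is A#-C#-E-G#: a half-diminished seventh chord on A#.
In G# minor, A# is the supertonic; the diatonic half-diminished seventh chord there is iiø7.
With C# in the bass the chord is in first inversion, so the figured bass is 65.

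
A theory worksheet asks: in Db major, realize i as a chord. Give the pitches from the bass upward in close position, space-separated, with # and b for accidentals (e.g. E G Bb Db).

Db Fb Ab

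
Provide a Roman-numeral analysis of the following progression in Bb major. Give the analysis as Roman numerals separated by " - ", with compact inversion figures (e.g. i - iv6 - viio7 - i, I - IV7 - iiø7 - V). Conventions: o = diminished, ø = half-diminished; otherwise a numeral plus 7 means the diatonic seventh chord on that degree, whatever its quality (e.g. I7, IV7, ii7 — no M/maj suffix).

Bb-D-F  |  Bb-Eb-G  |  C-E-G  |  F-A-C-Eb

Bb-D-F: root Bb is the tonic; major triad there is I.
Bb-Eb-G: major triad on Eb = scale degree 4 → IV64.
C-E-G is the secondary dominant of V (major triad on C): V/V.
F-A-C-Eb has root F, degree 5 in Bb major, so V7.

I - IV64 - V/V - V7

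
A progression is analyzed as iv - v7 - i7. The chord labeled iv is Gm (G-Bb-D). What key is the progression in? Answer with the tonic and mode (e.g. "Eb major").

D minor

The chord Gm is a minor triad rooted on G; its label is iv.
If G is scale degree 4 and the mode makes that degree carry a minor triad, the tonic is D and the mode is minor.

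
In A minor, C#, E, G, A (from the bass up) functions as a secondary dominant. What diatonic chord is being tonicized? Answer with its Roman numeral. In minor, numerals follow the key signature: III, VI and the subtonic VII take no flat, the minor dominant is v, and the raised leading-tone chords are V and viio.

iv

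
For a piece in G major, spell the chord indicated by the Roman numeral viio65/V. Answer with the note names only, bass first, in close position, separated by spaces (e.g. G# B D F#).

The slash marks an applied leading-tone chord: viio of V. In G major, V is D, so the leading tone to it is C#, a half step below.
Building a fully diminished seventh chord on C# gives C#-E-G-Bb.
With the 65 figure the chord is in first inversion; from the bass E upward in close position it reads E-G-Bb-C#.

E G Bb C#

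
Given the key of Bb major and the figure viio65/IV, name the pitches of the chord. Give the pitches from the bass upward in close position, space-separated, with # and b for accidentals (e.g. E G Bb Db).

F Ab Cb D

viio65/IV is a secondary leading-tone chord. The target IV is Eb in Bb major; the applied chord is rooted a semitone below, on D.
Building a fully diminished seventh chord on D gives D-F-Ab-Cb.
The figured bass 65 indicates first inversion, placing the third (F) in the bass: F-Ab-Cb-D.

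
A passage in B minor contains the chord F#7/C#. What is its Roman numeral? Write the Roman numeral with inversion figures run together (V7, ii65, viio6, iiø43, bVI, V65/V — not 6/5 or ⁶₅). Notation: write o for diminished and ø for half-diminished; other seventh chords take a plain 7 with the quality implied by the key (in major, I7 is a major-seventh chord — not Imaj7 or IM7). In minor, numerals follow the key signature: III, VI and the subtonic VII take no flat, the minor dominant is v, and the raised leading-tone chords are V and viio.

Stacked in thirds the chord is F#-A#-C#-E: a dominant seventh chord on F#.
F# is scale degree 5 in B minor, and a dominant seventh chord on that degree is written V7.
With C# in the bass the chord is in second inversion, so the figured bass is 43.

V43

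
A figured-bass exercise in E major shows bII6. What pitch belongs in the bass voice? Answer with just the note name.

bII in E major has root F; the chord is F-A-C.
The figure 6 means first inversion — the third is in the bass.

A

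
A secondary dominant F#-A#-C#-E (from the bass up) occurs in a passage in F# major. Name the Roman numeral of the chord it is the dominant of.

The chord is a dominant seventh chord on F#.
A dominant resolves down a perfect fifth: F# → B. In F# major, B is scale degree 4, i.e. IV.

IV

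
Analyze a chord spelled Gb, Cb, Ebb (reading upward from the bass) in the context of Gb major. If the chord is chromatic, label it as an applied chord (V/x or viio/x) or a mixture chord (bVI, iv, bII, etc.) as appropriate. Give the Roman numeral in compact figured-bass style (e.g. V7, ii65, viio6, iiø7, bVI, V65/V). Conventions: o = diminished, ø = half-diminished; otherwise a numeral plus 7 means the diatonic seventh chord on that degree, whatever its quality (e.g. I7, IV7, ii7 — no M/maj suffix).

The pitches Cb-Ebb-Gb form a minor triad rooted on Cb.
Cb is the fourth degree of Gb major. This is the minor subdominant, borrowed from the parallel minor.
With Gb in the bass the chord is in second inversion, so the figured bass is 64.

iv64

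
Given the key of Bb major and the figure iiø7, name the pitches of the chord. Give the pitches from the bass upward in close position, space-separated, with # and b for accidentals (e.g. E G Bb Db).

C Eb Gb Bb

Scale degree 2 in Bb major is C; here the chord built on it is altered to a half-diminished seventh chord. iiø7 is the half-diminished supertonic seventh, borrowed from the parallel minor.
So the chord is C-Eb-Gb-Bb, a half-diminished seventh chord.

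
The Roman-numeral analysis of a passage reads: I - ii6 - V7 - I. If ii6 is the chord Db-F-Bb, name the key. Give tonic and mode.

Ab major

The chord Bbm/Db is a minor triad rooted on Bb; its label is ii6.
ii6 on Bb implies Bb is the supertonic; that puts the tonic at Ab, and the lowercase numeral fits major mode.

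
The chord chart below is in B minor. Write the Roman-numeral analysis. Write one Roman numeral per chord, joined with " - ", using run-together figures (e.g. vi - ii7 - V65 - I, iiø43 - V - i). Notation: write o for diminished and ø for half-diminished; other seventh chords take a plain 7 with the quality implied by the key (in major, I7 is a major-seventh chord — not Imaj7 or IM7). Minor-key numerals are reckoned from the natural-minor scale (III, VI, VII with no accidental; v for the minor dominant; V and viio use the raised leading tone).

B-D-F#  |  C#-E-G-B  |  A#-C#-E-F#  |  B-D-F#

B-D-F#: root B is the tonic; minor triad there is i.
C#-E-G-B has root C#, degree 2 in B minor, so iiø7.
A#-C#-E-F# has root F#, degree 5 in B minor, so V65.
B-D-F# has root B, degree 1 in B minor, so i.

i - iiø7 - V65 - i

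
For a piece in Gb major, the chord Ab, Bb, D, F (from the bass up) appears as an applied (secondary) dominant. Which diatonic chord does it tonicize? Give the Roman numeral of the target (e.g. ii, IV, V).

vi

The chord is a dominant seventh chord on Bb.
A dominant resolves down a perfect fifth: Bb → Eb. In Gb major, Eb is scale degree 6, i.e. vi.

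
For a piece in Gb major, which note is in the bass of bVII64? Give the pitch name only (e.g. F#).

bVII in Gb major has root Fb; the chord is Fb-Ab-Cb.
The figure 64 means second inversion — the fifth is in the bass.

Cb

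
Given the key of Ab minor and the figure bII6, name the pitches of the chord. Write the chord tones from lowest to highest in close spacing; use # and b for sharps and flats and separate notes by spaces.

Db Fb Bbb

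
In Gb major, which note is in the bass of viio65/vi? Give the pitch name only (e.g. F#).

F

The applied chord viio65/vi is rooted on D: D-F-Ab-Cb.
The figure 65 means first inversion — the third is in the bass.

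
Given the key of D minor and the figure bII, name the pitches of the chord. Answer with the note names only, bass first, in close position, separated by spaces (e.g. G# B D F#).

Eb G Bb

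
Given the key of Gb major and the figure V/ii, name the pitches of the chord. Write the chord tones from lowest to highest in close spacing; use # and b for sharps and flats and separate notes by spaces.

Eb G Bb

The slash means an applied dominant: we want the dominant of ii. In Gb major, ii is Ab minor, and its dominant is built on Eb.
Building a major triad on Eb gives Eb-G-Bb.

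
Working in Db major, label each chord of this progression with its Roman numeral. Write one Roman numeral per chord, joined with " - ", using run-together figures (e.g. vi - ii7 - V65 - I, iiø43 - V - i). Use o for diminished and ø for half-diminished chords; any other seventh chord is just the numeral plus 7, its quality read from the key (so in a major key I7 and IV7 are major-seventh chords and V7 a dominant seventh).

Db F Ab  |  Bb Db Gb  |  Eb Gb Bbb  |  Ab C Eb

Db-F-Ab: major triad on Db = scale degree 1 → I.
Bb-Db-Gb: root Gb is the subdominant; major triad there is IV6.
Eb-Gb-Bbb: diminished triad on Eb — chromatic; iio (borrowed from the parallel minor).
Ab-C-Eb: root Ab is the dominant; major triad there is V.

I - IV6 - iio - V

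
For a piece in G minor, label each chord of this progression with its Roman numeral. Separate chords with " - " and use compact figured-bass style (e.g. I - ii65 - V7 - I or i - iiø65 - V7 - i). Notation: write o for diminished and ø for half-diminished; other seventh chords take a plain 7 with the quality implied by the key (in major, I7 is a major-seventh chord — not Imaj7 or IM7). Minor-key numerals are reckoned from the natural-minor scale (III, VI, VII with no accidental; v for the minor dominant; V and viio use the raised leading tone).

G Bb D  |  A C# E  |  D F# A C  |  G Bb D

G-Bb-D: root G is the tonic; minor triad there is i.
A-C#-E is the secondary dominant of V (major triad on A): V/V.
D-F#-A-C: dominant seventh chord on D = scale degree 5 → V7.
G-Bb-D: root G is the tonic; minor triad there is i.

i - V/V - V7 - i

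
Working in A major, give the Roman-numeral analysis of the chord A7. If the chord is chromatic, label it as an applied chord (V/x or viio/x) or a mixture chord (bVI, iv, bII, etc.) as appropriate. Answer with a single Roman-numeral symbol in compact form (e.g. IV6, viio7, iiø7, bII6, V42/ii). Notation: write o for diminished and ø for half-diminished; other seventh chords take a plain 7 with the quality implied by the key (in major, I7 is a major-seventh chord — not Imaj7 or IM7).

Stacked in thirds the chord is A-C#-E-G: a dominant seventh chord on A.
A is not a diatonic chord root with this quality in A major, but it lies a perfect fifth above D (IV), so the chord functions as an applied dominant of IV.

V7/IV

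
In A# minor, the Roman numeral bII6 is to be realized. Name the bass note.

D#

bII in A# minor has root B; the chord is B-D#-F#.
The figure 6 means first inversion — the third is in the bass.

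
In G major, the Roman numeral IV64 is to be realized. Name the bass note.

G

IV in G major has root C; the chord is C-E-G.
The figure 64 means second inversion — the fifth is in the bass.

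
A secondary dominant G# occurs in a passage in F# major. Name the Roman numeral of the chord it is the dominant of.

V

The chord is a major triad on G#.
A dominant resolves down a perfect fifth: G# → C#. In F# major, C# is scale degree 5, i.e. V.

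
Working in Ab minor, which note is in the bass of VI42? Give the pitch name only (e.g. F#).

VI in Ab minor has root Fb; the chord is Fb-Ab-Cb-Eb.
The figure 42 means third inversion — the seventh is in the bass.

Eb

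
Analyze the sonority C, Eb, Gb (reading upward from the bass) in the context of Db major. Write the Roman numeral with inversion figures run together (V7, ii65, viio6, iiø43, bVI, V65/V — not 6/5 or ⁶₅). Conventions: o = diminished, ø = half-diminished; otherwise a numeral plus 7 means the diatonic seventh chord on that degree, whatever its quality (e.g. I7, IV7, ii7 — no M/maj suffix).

viio

The pitches C-Eb-Gb form a diminished triad rooted on C.
In Db major, C is the leading tone; the diatonic diminished triad there is viio.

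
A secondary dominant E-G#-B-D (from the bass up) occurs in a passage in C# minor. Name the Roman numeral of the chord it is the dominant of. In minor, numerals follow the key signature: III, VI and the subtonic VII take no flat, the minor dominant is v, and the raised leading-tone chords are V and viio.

VI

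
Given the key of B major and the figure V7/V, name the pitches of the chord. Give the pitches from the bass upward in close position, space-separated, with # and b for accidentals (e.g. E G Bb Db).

V7/V is a secondary dominant — the dominant seventh of V. V in B major is F#, so the applied chord's root is C#, a perfect fifth above.
Building a dominant seventh chord on C# gives C#-E#-G#-B.

C# E# G# B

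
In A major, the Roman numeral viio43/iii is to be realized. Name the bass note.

F#

The applied chord viio43/iii is rooted on B#: B#-D#-F#-A.
The figure 43 means second inversion — the fifth is in the bass.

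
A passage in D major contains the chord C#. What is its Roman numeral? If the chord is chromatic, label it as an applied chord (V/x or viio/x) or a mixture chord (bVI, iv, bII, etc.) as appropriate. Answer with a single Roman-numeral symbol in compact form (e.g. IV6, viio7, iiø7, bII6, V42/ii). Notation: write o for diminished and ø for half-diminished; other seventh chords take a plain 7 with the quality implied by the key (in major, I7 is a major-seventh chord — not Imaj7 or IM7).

V/iii

Stacked in thirds the chord is C#-E#-G#: a major triad on C#.
C# is not a diatonic chord root with this quality in D major, but it lies a perfect fifth above F# (iii), so the chord functions as an applied dominant of iii.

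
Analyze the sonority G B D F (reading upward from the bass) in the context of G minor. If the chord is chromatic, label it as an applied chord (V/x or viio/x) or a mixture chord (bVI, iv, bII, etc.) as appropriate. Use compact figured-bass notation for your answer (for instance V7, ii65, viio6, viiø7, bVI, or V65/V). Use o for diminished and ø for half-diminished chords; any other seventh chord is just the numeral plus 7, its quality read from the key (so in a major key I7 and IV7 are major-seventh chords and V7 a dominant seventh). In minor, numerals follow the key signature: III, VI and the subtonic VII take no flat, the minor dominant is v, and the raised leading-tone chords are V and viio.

V7/iv

Stacked in thirds the chord is G-B-D-F: a dominant seventh chord on G.
G is not a diatonic chord root with this quality in G minor, but it lies a perfect fifth above C (iv), so the chord functions as an applied dominant of iv.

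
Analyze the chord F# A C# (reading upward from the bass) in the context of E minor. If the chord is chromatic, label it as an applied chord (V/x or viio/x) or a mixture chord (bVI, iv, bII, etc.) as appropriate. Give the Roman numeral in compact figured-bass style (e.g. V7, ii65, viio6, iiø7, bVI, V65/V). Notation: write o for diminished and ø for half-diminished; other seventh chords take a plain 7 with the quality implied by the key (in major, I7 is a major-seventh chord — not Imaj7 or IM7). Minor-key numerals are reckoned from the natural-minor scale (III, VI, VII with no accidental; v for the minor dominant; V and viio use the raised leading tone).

ii

Stacked in thirds the chord is F#-A-C#: a minor triad on F#.
F# is the second degree of E minor. This is the minor supertonic, borrowed from the parallel major (the Dorian ii).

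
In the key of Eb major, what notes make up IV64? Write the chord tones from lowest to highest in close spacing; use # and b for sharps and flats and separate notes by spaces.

Eb Ab C

In Eb major, scale degree 4 is Ab, and the diatonic chord built there is a major triad.
Stacking thirds from Ab gives Ab-C-Eb.
With the 64 figure the chord is in second inversion; from the bass Eb upward in close position it reads Eb-Ab-C.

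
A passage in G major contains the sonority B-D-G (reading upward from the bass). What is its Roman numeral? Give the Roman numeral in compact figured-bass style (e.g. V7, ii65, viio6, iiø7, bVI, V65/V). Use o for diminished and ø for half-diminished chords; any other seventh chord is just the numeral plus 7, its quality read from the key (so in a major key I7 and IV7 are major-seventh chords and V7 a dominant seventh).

The pitches G-B-D form a major triad rooted on G.
G is scale degree 1 in G major, and a major triad on that degree is written I.
With B in the bass the chord is in first inversion, so the figured bass is 6.

I6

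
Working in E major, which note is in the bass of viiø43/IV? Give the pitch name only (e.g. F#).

The applied chord viiø43/IV is rooted on G#: G#-B-D-F#.
The figure 43 means second inversion — the fifth is in the bass.

D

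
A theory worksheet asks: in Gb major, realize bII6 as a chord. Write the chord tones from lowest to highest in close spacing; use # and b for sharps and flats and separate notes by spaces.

Scale degree 2 in Gb major is Ab; lowering it a half step gives Abb. bII6 is the Neapolitan sixth — a major triad on the lowered second degree, here in its customary first inversion.
So the chord is Abb-Cb-Ebb, a major triad.
The figured bass 6 indicates first inversion, placing the third (Cb) in the bass: Cb-Ebb-Abb.

Cb Ebb Abb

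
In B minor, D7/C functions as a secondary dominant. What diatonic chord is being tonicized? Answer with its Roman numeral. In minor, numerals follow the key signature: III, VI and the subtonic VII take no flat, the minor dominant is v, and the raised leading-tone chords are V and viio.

The chord is a dominant seventh chord on D.
A dominant resolves down a perfect fifth: D → G. In B minor, G is scale degree 6, i.e. VI.

VI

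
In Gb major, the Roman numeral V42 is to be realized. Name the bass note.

V in Gb major has root Db; the chord is Db-F-Ab-Cb.
The figure 42 means third inversion — the seventh is in the bass.

Cb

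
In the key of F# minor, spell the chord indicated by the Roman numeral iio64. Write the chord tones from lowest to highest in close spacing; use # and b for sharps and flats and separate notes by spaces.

D G# B

In F# minor, scale degree 2 is G#, and the diatonic chord built there is a diminished triad.
That chord is spelled G#-B-D.
The figured bass 64 indicates second inversion, placing the fifth (D) in the bass: D-G#-B.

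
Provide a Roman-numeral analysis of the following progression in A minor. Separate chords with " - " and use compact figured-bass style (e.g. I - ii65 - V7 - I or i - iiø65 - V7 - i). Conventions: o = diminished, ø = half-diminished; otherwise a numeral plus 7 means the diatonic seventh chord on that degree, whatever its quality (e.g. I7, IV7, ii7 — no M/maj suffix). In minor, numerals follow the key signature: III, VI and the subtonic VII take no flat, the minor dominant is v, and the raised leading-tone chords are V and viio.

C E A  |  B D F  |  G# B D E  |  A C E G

C-E-A has root A, degree 1 in A minor, so i6.
B-D-F has root B, degree 2 in A minor, so iio.
G#-B-D-E has root E, degree 5 in A minor, so V65.
A-C-E-G: root A is the tonic; minor seventh chord there is i7.

i6 - iio - V65 - i7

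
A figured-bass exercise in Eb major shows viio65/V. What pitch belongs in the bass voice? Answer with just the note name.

The applied chord viio65/V is rooted on A: A-C-Eb-Gb.
The figure 65 means first inversion — the third is in the bass.

C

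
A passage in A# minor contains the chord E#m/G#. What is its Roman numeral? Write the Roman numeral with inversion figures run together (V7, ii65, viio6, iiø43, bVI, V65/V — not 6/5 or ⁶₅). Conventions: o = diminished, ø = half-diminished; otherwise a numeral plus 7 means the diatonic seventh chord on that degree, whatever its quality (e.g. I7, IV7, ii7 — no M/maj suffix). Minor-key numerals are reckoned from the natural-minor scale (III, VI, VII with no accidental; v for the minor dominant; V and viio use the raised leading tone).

v6

The pitches E#-G#-B# form a minor triad rooted on E#.
E# is scale degree 5 in A# minor, and a minor triad on that degree is written v.
With G# in the bass the chord is in first inversion, so the figured bass is 6.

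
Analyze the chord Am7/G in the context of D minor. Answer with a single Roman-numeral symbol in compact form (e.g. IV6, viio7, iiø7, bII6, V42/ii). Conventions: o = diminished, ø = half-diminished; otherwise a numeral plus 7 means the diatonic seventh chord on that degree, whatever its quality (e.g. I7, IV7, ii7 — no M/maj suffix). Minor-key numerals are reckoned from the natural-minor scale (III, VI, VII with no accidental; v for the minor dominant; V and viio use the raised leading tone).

Stacked in thirds the chord is A-C-E-G: a minor seventh chord on A.
A is scale degree 5 in D minor, and a minor seventh chord on that degree is written v7.
With G in the bass the chord is in third inversion, so the figured bass is 42.

v42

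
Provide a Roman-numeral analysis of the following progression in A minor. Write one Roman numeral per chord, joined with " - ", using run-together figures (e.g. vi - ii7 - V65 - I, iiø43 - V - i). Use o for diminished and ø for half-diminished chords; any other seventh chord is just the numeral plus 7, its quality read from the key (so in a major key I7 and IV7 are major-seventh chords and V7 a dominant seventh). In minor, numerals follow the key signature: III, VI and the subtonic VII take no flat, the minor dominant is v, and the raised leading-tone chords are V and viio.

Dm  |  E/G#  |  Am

Dm: minor triad on D = scale degree 4 → iv.
E/G# has root E, degree 5 in A minor, so V6.
Am: minor triad on A = scale degree 1 → i.

iv - V6 - i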